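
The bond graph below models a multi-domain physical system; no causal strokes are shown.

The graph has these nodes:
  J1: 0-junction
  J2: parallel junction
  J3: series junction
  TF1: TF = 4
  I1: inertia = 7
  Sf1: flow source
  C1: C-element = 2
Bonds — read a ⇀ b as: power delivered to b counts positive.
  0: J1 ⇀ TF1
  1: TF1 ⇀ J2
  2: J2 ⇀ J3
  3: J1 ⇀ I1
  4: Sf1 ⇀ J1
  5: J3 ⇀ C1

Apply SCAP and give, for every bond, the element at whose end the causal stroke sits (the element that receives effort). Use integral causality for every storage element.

bond 0 →J1
bond 1 →TF1
bond 2 →J2
bond 3 →I1
bond 4 →Sf1
bond 5 →J3

#4 →Sf1  (Sf1: flow source, stroke at near end)
#3 →I1  (I1 outputs flow p/I1)
#0 →J1  (closing 0-jn rule on J1)
#1 →TF1  (TF1 one-in-one-out from 0)
#2 →J2  (only one effort-in slot at J2)
#5 →J3  (common-f at J3 fixed by 2)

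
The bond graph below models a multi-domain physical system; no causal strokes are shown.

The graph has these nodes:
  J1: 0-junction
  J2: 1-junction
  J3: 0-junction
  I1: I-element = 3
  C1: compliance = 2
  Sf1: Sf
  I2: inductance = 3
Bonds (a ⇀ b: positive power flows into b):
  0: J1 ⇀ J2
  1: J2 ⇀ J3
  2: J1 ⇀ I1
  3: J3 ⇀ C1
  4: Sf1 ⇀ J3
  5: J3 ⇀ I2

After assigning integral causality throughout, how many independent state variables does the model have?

#4 →Sf1  (source Sf1 imposes f)
#2 →I1  (I1 outputs flow p/I1)
#0 →J1  (J1 needs exactly one e-in)
#1 →J2  (J2: bond 0 brought flow, rest push out)
#3 →J3  (C1 integral (e out))
#5 →I2  (0-jn J3 has e-setter on 3)

3  (C1, I1, I2 all integral)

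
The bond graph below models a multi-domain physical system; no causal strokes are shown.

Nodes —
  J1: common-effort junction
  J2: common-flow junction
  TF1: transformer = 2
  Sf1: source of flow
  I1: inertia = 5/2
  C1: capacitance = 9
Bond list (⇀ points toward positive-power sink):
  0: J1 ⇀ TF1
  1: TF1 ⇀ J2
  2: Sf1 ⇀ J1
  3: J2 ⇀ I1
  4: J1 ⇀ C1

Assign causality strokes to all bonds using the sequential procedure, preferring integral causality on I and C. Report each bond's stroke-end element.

bond 0 |TF1
bond 1 |J2
bond 2 |Sf1
bond 3 |I1
bond 4 |J1

#2 →Sf1  (Sf1 (Sf) sets flow on bond)
#3 →I1  (I1 integral (f out))
#1 →J2  (1-jn J2 has f-setter on 3)
#0 →TF1  (through TF1, causality passes straight; one stroke at TF1)
#4 →J1  (J1: last free bond brings effort in)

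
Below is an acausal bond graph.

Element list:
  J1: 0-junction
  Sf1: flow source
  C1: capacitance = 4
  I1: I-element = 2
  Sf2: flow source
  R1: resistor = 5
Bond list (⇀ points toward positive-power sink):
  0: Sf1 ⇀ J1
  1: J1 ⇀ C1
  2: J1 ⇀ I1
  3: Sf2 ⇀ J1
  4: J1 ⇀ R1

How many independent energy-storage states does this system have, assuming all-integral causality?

2  (C1, I1 all integral)

β0 |Sf1  (Sf1 (Sf) sets flow on bond)
β3 |Sf2  (Sf2: flow source, stroke at near end)
β1 |J1  (prefer integral on C1)
β2 |I1  (J1 effort already set via bond 1)
β4 |R1  (0-jn J1 has e-setter on 1)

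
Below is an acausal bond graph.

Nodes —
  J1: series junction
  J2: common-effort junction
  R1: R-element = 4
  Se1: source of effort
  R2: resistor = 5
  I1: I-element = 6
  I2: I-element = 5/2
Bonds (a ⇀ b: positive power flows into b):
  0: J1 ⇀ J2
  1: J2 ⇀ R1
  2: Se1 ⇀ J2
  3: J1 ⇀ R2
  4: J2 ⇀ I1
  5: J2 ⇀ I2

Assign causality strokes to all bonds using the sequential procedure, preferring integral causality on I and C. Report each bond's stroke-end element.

β2 →J2  (source Se1 imposes e)
β0 →J1  (J2 effort already set via bond 2)
β1 →R1  (0-jn J2 has e-setter on 2)
β4 →I1  (0-jn J2 has e-setter on 2)
β5 →I2  (common-e at J2 fixed by 2)
β3 →R2  (only one flow-in slot at J1)

b0 stroke at J1
b1 stroke at R1
b2 stroke at J2
b3 stroke at R2
b4 stroke at I1
b5 stroke at I2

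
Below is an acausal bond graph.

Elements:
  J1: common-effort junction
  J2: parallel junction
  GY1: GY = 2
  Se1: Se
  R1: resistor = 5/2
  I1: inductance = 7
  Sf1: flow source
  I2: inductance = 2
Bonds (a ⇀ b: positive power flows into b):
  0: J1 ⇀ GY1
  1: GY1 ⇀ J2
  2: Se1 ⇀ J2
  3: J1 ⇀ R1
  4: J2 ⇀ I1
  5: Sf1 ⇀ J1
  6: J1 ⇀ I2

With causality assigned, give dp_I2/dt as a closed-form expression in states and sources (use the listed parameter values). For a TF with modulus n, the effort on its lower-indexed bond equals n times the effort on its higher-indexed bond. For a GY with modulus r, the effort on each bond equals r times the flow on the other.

β2 stroke→J2  (source Se1 imposes e)
β5 stroke→Sf1  (source Sf1 imposes f)
β1 stroke→GY1  (common-e at J2 fixed by 2)
β4 stroke→I1  (J2: bond 2 brought effort, rest push out)
β0 stroke→GY1  (through GY1, causality inverts; strokes same side of GY1)
β6 stroke→I2  (prefer integral on I2)
β3 stroke→J1  (J1 needs exactly one e-in)

dp_I2/dt = -5*E_Se1/4 + 5*F_Sf1/2 - 5*p_I2/4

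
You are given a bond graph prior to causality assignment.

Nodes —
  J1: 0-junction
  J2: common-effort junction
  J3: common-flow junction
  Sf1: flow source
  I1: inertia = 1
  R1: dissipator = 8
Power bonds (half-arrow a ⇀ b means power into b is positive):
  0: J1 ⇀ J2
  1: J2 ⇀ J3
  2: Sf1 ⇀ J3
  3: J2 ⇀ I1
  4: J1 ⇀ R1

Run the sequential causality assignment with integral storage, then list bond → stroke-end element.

b2 stroke at Sf1  (Sf1 (Sf) sets flow on bond)
b1 stroke at J3  (common-f at J3 fixed by 2)
b3 stroke at I1  (prefer integral on I1)
b0 stroke at J2  (J2: last free bond brings effort in)
b4 stroke at J1  (closing 0-jn rule on J1)

b0 stroke→J2
b1 stroke→J3
b2 stroke→Sf1
b3 stroke→I1
b4 stroke→J1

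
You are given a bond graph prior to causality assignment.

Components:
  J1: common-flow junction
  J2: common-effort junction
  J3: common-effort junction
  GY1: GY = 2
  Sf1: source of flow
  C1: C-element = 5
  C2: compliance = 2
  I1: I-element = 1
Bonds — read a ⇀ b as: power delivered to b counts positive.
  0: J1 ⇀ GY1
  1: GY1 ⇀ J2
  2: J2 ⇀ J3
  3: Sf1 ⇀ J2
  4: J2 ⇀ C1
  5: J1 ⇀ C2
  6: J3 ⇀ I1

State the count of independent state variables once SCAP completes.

3  (C1, C2, I1 all integral)

#3 stroke at Sf1  (Sf1 (Sf) sets flow on bond)
#4 stroke at J2  (C1 outputs effort q/C1)
#1 stroke at GY1  (common-e at J2 fixed by 4)
#2 stroke at J3  (J2: bond 4 brought effort, rest push out)
#6 stroke at I1  (J3: bond 2 brought effort, rest push out)
#0 stroke at GY1  (GY1 both-in/both-out from 1)
#5 stroke at J1  (J1 flow already set via bond 0)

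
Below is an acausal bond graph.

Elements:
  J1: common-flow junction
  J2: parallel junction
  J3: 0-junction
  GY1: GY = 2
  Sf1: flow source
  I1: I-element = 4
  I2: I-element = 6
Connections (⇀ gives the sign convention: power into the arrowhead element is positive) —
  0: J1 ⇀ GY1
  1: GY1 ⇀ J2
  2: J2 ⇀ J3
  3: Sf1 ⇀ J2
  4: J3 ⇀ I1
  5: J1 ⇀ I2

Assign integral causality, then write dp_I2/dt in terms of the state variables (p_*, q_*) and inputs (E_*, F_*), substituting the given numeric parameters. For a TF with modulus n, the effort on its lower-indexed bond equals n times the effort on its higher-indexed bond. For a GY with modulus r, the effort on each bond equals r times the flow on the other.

#3 stroke at Sf1  (Sf1: flow source, stroke at near end)
#4 stroke at I1  (I1: I, integral causality)
#2 stroke at J3  (closing 0-jn rule on J3)
#1 stroke at J2  (J2 needs exactly one e-in)
#0 stroke at J1  (GY1 both-in/both-out from 1)
#5 stroke at I2  (J1: last free bond brings flow in)

dp_I2/dt = 2*F_Sf1 - p_I1/2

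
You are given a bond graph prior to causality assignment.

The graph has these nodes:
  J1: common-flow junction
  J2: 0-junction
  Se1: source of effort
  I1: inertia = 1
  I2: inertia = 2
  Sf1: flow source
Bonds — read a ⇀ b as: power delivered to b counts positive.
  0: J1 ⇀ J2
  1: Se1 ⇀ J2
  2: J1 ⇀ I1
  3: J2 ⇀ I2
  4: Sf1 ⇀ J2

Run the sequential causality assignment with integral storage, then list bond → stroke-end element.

b0 →J1
b1 →J2
b2 →I1
b3 →I2
b4 →Sf1

#1 →J2  (Se1 (Se) sets effort on bond)
#4 →Sf1  (Sf1 (Sf) sets flow on bond)
#0 →J1  (0-jn J2 has e-setter on 1)
#3 →I2  (0-jn J2 has e-setter on 1)
#2 →I1  (only one flow-in slot at J1)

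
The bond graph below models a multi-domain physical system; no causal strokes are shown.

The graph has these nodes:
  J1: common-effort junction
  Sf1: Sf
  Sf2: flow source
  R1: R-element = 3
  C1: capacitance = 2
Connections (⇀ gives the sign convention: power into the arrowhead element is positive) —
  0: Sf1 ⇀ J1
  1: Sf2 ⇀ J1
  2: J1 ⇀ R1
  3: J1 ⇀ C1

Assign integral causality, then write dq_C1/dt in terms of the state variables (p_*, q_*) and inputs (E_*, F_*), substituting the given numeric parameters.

dq_C1/dt = F_Sf1 + F_Sf2 - q_C1/6

β0 |Sf1  (Sf1: flow source, stroke at near end)
β1 |Sf2  (source Sf2 imposes f)
β3 |J1  (C1 outputs effort q/C1)
β2 |R1  (common-e at J1 fixed by 3)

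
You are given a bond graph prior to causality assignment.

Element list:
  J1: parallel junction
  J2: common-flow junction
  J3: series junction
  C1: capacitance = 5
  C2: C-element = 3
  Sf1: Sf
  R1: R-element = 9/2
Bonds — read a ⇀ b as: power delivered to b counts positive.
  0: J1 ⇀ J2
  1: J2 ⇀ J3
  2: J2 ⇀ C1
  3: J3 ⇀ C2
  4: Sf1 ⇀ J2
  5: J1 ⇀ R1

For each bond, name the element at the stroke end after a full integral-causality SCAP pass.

#0 stroke at J2
#1 stroke at J2
#2 stroke at J2
#3 stroke at J3
#4 stroke at Sf1
#5 stroke at J1

β4 stroke at Sf1  (Sf1 (Sf) sets flow on bond)
β0 stroke at J2  (1-jn J2 has f-setter on 4)
β1 stroke at J2  (1-jn J2 has f-setter on 4)
β2 stroke at J2  (J2 flow already set via bond 4)
β3 stroke at J3  (1-jn J3 has f-setter on 1)
β5 stroke at J1  (only one effort-in slot at J1)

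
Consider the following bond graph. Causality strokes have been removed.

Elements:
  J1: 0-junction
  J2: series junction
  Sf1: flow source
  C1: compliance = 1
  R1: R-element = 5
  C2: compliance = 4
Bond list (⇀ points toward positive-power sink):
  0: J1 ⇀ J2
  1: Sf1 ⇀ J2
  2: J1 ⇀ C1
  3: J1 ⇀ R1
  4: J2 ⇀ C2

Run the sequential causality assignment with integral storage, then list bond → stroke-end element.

β0 stroke at J2
β1 stroke at Sf1
β2 stroke at J1
β3 stroke at R1
β4 stroke at J2

β1 |Sf1  (Sf1: flow source, stroke at near end)
β0 |J2  (common-f at J2 fixed by 1)
β4 |J2  (J2 flow already set via bond 1)
β2 |J1  (C1 outputs effort q/C1)
β3 |R1  (J1 effort already set via bond 2)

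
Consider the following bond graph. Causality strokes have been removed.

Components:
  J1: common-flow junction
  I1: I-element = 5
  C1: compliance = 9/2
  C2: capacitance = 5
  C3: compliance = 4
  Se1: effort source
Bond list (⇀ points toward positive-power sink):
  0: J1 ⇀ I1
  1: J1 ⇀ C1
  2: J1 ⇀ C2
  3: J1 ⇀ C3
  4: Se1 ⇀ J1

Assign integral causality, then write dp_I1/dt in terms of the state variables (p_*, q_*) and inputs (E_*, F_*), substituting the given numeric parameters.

dp_I1/dt = E_Se1 - 2*q_C1/9 - q_C2/5 - q_C3/4

b4 stroke→J1  (Se1 (Se) sets effort on bond)
b0 stroke→I1  (prefer integral on I1)
b1 stroke→J1  (J1 flow already set via bond 0)
b2 stroke→J1  (common-f at J1 fixed by 0)
b3 stroke→J1  (common-f at J1 fixed by 0)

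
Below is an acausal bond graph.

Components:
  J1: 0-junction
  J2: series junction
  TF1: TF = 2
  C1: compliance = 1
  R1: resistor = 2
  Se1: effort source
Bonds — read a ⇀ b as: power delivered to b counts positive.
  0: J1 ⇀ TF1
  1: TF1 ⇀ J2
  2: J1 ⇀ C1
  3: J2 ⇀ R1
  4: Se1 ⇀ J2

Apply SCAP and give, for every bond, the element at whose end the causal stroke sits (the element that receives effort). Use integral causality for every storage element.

b4 |J2  (Se1: effort source, stroke at far end)
b2 |J1  (C1: C, integral causality)
b0 |TF1  (common-e at J1 fixed by 2)
b1 |J2  (TF1 one-in-one-out from 0)
b3 |R1  (only one flow-in slot at J2)

b0 |TF1
b1 |J2
b2 |J1
b3 |R1
b4 |J2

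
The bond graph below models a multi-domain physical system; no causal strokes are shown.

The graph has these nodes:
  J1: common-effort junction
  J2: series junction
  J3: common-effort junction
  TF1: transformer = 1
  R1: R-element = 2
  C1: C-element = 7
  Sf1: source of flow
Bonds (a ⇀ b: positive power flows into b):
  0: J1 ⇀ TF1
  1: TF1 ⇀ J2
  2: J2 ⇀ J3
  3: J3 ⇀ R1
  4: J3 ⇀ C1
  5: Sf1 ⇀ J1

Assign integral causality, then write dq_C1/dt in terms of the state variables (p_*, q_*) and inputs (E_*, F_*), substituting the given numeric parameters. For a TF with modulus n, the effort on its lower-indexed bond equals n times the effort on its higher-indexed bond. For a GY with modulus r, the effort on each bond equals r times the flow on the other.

dq_C1/dt = F_Sf1 - q_C1/14

b5 stroke→Sf1  (Sf1 fixes flow; stroke at Sf1)
b0 stroke→J1  (J1 needs exactly one e-in)
b1 stroke→TF1  (through TF1, causality passes straight; one stroke at TF1)
b2 stroke→J2  (common-f at J2 fixed by 1)
b4 stroke→J3  (C1 integral (e out))
b3 stroke→R1  (0-jn J3 has e-setter on 4)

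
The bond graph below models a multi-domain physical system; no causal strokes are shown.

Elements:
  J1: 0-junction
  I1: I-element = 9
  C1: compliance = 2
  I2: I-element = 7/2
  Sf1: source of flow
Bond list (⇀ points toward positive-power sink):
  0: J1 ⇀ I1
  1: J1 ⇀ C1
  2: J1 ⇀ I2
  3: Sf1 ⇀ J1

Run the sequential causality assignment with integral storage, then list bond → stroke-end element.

β0 →I1
β1 →J1
β2 →I2
β3 →Sf1

β3 |Sf1  (Sf1 fixes flow; stroke at Sf1)
β0 |I1  (I1 integral (f out))
β1 |J1  (C1 outputs effort q/C1)
β2 |I2  (J1 effort already set via bond 1)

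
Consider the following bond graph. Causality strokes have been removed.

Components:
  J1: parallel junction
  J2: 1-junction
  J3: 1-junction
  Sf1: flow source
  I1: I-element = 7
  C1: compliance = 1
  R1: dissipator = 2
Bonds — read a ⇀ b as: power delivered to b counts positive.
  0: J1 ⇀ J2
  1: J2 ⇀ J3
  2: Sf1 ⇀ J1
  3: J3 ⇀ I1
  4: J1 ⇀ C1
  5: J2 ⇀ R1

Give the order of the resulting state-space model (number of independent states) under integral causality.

2  (C1, I1 all integral)

#2 stroke→Sf1  (Sf1 (Sf) sets flow on bond)
#3 stroke→I1  (I1 integral (f out))
#1 stroke→J3  (1-jn J3 has f-setter on 3)
#0 stroke→J2  (J2 flow already set via bond 1)
#5 stroke→J2  (J2 flow already set via bond 1)
#4 stroke→J1  (J1 needs exactly one e-in)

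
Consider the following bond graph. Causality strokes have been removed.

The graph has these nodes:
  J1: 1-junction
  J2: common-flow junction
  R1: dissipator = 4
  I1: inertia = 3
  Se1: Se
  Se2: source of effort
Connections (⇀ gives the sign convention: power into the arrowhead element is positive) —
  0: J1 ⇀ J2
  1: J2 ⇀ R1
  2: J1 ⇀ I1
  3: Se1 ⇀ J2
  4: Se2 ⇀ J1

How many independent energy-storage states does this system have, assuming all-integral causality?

1  (I1 all integral)

b3 stroke at J2  (source Se1 imposes e)
b4 stroke at J1  (Se2 (Se) sets effort on bond)
b2 stroke at I1  (prefer integral on I1)
b0 stroke at J1  (J1 flow already set via bond 2)
b1 stroke at J2  (1-jn J2 has f-setter on 0)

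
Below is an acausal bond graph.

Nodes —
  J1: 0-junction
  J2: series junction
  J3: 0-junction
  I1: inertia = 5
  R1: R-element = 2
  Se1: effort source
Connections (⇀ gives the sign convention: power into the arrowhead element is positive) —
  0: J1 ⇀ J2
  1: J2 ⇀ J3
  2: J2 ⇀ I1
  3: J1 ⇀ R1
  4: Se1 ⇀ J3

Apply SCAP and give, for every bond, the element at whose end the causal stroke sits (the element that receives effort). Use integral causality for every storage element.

β4 |J3  (Se1 (Se) sets effort on bond)
β1 |J2  (J3 effort already set via bond 4)
β2 |I1  (I1 outputs flow p/I1)
β0 |J2  (1-jn J2 has f-setter on 2)
β3 |J1  (closing 0-jn rule on J1)

#0 stroke at J2
#1 stroke at J2
#2 stroke at I1
#3 stroke at J1
#4 stroke at J3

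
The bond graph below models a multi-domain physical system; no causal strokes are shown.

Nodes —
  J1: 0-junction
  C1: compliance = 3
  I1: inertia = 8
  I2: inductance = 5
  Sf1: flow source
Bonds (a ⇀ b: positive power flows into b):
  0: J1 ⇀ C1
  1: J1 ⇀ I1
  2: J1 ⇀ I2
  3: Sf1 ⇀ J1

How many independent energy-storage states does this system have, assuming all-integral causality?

bond 3 →Sf1  (Sf1: flow source, stroke at near end)
bond 0 →J1  (C1 integral (e out))
bond 1 →I1  (0-jn J1 has e-setter on 0)
bond 2 →I2  (J1: bond 0 brought effort, rest push out)

3  (C1, I1, I2 all integral)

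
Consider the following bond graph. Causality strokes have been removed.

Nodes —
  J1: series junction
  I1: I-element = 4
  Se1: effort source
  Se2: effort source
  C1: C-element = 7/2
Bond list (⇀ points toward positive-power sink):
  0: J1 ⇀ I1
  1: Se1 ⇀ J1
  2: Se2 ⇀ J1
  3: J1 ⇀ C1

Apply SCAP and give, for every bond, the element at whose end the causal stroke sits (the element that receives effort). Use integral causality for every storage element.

b0 stroke→I1
b1 stroke→J1
b2 stroke→J1
b3 stroke→J1

β1 stroke→J1  (source Se1 imposes e)
β2 stroke→J1  (source Se2 imposes e)
β0 stroke→I1  (I1: I, integral causality)
β3 stroke→J1  (1-jn J1 has f-setter on 0)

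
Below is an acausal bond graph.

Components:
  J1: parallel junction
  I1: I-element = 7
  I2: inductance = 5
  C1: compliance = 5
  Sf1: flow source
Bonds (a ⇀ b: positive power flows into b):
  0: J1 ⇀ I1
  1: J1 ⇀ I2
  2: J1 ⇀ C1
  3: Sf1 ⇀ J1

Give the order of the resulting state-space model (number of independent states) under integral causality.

b3 stroke→Sf1  (Sf1 fixes flow; stroke at Sf1)
b0 stroke→I1  (I1 integral (f out))
b1 stroke→I2  (I2 integral (f out))
b2 stroke→J1  (J1: last free bond brings effort in)

3  (C1, I1, I2 all integral)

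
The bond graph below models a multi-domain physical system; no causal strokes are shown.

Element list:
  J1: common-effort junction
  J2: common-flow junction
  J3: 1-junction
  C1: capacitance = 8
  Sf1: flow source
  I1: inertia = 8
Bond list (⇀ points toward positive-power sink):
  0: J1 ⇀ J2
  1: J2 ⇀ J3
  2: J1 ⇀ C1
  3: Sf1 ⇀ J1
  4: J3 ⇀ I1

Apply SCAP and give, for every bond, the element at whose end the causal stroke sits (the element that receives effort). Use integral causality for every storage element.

β0 →J2
β1 →J3
β2 →J1
β3 →Sf1
β4 →I1

b3 →Sf1  (Sf1 fixes flow; stroke at Sf1)
b2 →J1  (prefer integral on C1)
b0 →J2  (J1: bond 2 brought effort, rest push out)
b1 →J3  (only one flow-in slot at J2)
b4 →I1  (closing 1-jn rule on J3)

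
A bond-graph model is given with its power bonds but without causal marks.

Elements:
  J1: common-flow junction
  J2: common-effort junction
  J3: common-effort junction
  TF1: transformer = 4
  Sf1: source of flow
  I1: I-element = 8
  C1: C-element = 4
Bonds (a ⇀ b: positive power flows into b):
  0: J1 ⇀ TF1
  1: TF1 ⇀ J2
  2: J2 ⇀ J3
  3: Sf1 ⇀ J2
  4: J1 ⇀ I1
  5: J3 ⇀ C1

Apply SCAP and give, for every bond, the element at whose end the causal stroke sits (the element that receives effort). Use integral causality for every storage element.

β0 →J1
β1 →TF1
β2 →J2
β3 →Sf1
β4 →I1
β5 →J3

β3 stroke→Sf1  (Sf1 (Sf) sets flow on bond)
β4 stroke→I1  (prefer integral on I1)
β0 stroke→J1  (common-f at J1 fixed by 4)
β1 stroke→TF1  (TF1 one-in-one-out from 0)
β2 stroke→J2  (J2: last free bond brings effort in)
β5 stroke→J3  (J3: last free bond brings effort in)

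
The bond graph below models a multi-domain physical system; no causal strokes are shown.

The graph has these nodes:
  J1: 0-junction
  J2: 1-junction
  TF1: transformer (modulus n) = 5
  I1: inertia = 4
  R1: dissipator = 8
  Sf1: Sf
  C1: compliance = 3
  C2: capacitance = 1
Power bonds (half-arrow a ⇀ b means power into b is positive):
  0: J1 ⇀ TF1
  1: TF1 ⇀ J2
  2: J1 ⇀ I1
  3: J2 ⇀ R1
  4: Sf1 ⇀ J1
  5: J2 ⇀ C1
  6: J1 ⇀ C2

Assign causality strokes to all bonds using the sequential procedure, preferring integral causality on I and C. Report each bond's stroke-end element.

b0 |TF1
b1 |J2
b2 |I1
b3 |R1
b4 |Sf1
b5 |J2
b6 |J1

bond 4 stroke→Sf1  (Sf1 fixes flow; stroke at Sf1)
bond 2 stroke→I1  (I1 integral (f out))
bond 5 stroke→J2  (C1 integral (e out))
bond 6 stroke→J1  (prefer integral on C2)
bond 0 stroke→TF1  (J1: bond 6 brought effort, rest push out)
bond 1 stroke→J2  (through TF1, causality passes straight; one stroke at TF1)
bond 3 stroke→R1  (J2: last free bond brings flow in)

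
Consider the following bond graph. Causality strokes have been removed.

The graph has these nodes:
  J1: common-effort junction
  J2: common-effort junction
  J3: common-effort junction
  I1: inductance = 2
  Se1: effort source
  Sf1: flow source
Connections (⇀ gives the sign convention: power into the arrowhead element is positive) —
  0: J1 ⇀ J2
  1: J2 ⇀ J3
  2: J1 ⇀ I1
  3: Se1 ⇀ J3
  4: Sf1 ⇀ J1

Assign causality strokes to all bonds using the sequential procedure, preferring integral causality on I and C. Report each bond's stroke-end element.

β3 stroke→J3  (source Se1 imposes e)
β4 stroke→Sf1  (Sf1: flow source, stroke at near end)
β1 stroke→J2  (J3 effort already set via bond 3)
β0 stroke→J1  (0-jn J2 has e-setter on 1)
β2 stroke→I1  (0-jn J1 has e-setter on 0)

β0 |J1
β1 |J2
β2 |I1
β3 |J3
β4 |Sf1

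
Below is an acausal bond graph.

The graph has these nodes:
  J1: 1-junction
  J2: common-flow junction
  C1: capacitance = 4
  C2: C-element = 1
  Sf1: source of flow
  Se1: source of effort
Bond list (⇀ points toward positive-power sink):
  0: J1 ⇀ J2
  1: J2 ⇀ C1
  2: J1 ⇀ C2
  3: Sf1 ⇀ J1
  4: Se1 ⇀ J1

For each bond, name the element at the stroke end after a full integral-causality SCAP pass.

#0 |J1
#1 |J2
#2 |J1
#3 |Sf1
#4 |J1

b3 |Sf1  (Sf1 fixes flow; stroke at Sf1)
b4 |J1  (Se1: effort source, stroke at far end)
b0 |J1  (J1 flow already set via bond 3)
b2 |J1  (J1 flow already set via bond 3)
b1 |J2  (common-f at J2 fixed by 0)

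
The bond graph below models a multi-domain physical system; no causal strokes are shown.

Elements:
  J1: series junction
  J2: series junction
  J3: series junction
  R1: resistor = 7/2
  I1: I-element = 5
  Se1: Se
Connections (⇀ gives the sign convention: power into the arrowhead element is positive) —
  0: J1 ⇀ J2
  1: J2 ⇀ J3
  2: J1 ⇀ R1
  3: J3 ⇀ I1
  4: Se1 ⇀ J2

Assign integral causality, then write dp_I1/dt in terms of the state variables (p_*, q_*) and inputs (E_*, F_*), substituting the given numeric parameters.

bond 4 stroke at J2  (Se1 (Se) sets effort on bond)
bond 3 stroke at I1  (I1 integral (f out))
bond 1 stroke at J3  (1-jn J3 has f-setter on 3)
bond 0 stroke at J2  (common-f at J2 fixed by 1)
bond 2 stroke at J1  (common-f at J1 fixed by 0)

dp_I1/dt = E_Se1 - 7*p_I1/10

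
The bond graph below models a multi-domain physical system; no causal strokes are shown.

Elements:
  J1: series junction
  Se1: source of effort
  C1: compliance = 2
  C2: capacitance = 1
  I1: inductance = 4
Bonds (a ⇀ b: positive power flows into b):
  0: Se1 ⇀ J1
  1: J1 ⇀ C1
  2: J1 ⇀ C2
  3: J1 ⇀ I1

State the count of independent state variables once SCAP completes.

bond 0 stroke→J1  (Se1 fixes effort; stroke away)
bond 1 stroke→J1  (C1: C, integral causality)
bond 2 stroke→J1  (prefer integral on C2)
bond 3 stroke→I1  (J1: last free bond brings flow in)

3  (C1, C2, I1 all integral)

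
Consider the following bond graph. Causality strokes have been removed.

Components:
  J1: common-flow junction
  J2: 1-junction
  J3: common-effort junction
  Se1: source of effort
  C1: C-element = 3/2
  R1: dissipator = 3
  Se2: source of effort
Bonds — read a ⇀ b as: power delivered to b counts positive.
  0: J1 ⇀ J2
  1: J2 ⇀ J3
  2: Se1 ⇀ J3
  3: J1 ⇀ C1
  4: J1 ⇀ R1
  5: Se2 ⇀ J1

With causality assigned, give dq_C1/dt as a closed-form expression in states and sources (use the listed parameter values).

bond 2 stroke→J3  (Se1 fixes effort; stroke away)
bond 5 stroke→J1  (source Se2 imposes e)
bond 1 stroke→J2  (0-jn J3 has e-setter on 2)
bond 0 stroke→J1  (J2: last free bond brings flow in)
bond 3 stroke→J1  (prefer integral on C1)
bond 4 stroke→R1  (only one flow-in slot at J1)

dq_C1/dt = -E_Se1/3 + E_Se2/3 - 2*q_C1/9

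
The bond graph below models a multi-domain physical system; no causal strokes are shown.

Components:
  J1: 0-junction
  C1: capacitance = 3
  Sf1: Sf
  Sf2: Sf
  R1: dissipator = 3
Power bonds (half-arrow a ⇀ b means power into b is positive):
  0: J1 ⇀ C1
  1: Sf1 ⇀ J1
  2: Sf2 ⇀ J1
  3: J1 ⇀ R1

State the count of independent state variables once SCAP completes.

1  (C1 all integral)

b1 →Sf1  (Sf1: flow source, stroke at near end)
b2 →Sf2  (Sf2: flow source, stroke at near end)
b0 →J1  (prefer integral on C1)
b3 →R1  (J1 effort already set via bond 0)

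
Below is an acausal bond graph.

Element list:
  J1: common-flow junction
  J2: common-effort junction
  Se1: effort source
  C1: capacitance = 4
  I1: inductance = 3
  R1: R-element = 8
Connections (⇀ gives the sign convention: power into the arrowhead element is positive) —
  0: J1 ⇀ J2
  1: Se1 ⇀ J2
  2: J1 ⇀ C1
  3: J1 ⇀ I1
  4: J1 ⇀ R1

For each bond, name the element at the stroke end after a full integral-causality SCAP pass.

#0 stroke→J1
#1 stroke→J2
#2 stroke→J1
#3 stroke→I1
#4 stroke→J1

#1 stroke at J2  (Se1: effort source, stroke at far end)
#0 stroke at J1  (0-jn J2 has e-setter on 1)
#2 stroke at J1  (C1 integral (e out))
#3 stroke at I1  (prefer integral on I1)
#4 stroke at J1  (J1: bond 3 brought flow, rest push out)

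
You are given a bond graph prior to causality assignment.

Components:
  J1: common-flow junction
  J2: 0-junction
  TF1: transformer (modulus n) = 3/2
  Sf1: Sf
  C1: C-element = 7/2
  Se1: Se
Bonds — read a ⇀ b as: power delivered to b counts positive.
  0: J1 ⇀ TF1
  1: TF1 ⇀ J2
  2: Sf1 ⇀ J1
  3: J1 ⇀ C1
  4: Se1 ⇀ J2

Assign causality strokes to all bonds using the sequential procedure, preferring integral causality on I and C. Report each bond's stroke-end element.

#2 stroke at Sf1  (Sf1 (Sf) sets flow on bond)
#4 stroke at J2  (Se1 (Se) sets effort on bond)
#0 stroke at J1  (J1: bond 2 brought flow, rest push out)
#3 stroke at J1  (1-jn J1 has f-setter on 2)
#1 stroke at TF1  (J2 effort already set via bond 4)

#0 stroke→J1
#1 stroke→TF1
#2 stroke→Sf1
#3 stroke→J1
#4 stroke→J2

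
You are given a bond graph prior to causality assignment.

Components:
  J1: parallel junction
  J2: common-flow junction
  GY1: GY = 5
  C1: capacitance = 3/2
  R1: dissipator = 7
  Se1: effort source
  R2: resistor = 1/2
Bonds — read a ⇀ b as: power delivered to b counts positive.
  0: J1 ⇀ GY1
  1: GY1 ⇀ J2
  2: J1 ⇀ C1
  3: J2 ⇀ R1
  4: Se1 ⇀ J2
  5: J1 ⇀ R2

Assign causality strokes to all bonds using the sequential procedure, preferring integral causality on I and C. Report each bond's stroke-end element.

#0 stroke at GY1
#1 stroke at GY1
#2 stroke at J1
#3 stroke at J2
#4 stroke at J2
#5 stroke at R2

bond 4 |J2  (Se1 (Se) sets effort on bond)
bond 2 |J1  (C1 outputs effort q/C1)
bond 0 |GY1  (J1: bond 2 brought effort, rest push out)
bond 5 |R2  (0-jn J1 has e-setter on 2)
bond 1 |GY1  (through GY1, causality inverts; strokes same side of GY1)
bond 3 |J2  (common-f at J2 fixed by 1)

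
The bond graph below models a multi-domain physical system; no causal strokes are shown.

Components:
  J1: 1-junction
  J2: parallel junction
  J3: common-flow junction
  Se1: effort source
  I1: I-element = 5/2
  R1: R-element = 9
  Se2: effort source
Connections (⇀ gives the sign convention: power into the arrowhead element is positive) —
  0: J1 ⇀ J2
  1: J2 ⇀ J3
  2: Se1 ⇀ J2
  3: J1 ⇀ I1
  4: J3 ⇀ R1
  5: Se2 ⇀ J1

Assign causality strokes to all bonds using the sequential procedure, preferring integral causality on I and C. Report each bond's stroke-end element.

β2 |J2  (Se1 (Se) sets effort on bond)
β5 |J1  (Se2: effort source, stroke at far end)
β0 |J1  (0-jn J2 has e-setter on 2)
β1 |J3  (common-e at J2 fixed by 2)
β4 |R1  (J3: last free bond brings flow in)
β3 |I1  (J1: last free bond brings flow in)

β0 |J1
β1 |J3
β2 |J2
β3 |I1
β4 |R1
β5 |J1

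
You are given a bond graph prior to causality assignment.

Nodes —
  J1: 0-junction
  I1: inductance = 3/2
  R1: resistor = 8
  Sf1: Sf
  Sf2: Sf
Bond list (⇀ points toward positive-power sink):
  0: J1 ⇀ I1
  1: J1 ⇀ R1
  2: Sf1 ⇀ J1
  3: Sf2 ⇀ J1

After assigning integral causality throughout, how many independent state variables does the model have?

1  (I1 all integral)

b2 stroke→Sf1  (Sf1 (Sf) sets flow on bond)
b3 stroke→Sf2  (Sf2: flow source, stroke at near end)
b0 stroke→I1  (I1 outputs flow p/I1)
b1 stroke→J1  (J1: last free bond brings effort in)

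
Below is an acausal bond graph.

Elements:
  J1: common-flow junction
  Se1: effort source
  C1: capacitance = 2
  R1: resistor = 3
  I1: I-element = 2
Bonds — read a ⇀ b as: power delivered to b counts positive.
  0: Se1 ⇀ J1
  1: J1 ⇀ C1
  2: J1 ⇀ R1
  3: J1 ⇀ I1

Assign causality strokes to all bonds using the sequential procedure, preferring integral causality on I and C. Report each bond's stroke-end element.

bond 0 stroke→J1
bond 1 stroke→J1
bond 2 stroke→J1
bond 3 stroke→I1

β0 stroke→J1  (Se1: effort source, stroke at far end)
β1 stroke→J1  (C1: C, integral causality)
β3 stroke→I1  (I1 integral (f out))
β2 stroke→J1  (1-jn J1 has f-setter on 3)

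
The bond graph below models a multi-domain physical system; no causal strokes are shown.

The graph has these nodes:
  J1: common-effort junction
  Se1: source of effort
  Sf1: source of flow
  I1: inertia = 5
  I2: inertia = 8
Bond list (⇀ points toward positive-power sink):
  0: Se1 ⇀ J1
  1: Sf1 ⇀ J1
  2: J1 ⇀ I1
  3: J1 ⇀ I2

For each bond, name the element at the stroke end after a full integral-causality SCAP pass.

bond 0 stroke→J1  (source Se1 imposes e)
bond 1 stroke→Sf1  (Sf1 fixes flow; stroke at Sf1)
bond 2 stroke→I1  (J1: bond 0 brought effort, rest push out)
bond 3 stroke→I2  (common-e at J1 fixed by 0)

b0 →J1
b1 →Sf1
b2 →I1
b3 →I2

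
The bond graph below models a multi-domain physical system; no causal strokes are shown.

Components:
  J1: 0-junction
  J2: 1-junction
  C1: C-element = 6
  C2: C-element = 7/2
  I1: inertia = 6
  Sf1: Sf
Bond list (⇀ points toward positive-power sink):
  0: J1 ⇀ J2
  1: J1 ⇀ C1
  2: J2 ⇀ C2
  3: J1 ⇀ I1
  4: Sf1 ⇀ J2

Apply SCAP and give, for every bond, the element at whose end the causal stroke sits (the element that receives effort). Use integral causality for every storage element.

b0 |J2
b1 |J1
b2 |J2
b3 |I1
b4 |Sf1

bond 4 |Sf1  (Sf1 (Sf) sets flow on bond)
bond 0 |J2  (J2: bond 4 brought flow, rest push out)
bond 2 |J2  (J2: bond 4 brought flow, rest push out)
bond 1 |J1  (C1 outputs effort q/C1)
bond 3 |I1  (J1 effort already set via bond 1)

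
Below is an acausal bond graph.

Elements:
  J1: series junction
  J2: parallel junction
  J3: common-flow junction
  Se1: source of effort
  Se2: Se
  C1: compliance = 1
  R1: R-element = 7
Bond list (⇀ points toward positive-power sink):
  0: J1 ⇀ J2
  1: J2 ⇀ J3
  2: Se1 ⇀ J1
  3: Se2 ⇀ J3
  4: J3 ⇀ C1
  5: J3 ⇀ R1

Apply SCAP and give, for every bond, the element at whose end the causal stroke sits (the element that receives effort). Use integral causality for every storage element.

bond 0 stroke→J2
bond 1 stroke→J3
bond 2 stroke→J1
bond 3 stroke→J3
bond 4 stroke→J3
bond 5 stroke→R1

#2 |J1  (Se1: effort source, stroke at far end)
#3 |J3  (source Se2 imposes e)
#0 |J2  (only one flow-in slot at J1)
#1 |J3  (common-e at J2 fixed by 0)
#4 |J3  (C1 outputs effort q/C1)
#5 |R1  (J3: last free bond brings flow in)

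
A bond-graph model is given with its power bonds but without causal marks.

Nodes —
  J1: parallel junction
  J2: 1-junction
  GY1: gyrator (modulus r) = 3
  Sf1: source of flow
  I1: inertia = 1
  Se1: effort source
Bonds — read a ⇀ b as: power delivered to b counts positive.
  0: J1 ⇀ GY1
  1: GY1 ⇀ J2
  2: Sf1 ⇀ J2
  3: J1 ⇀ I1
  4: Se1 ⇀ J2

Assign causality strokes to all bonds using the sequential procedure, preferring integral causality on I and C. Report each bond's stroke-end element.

#0 stroke→J1
#1 stroke→J2
#2 stroke→Sf1
#3 stroke→I1
#4 stroke→J2

β2 stroke at Sf1  (Sf1 fixes flow; stroke at Sf1)
β4 stroke at J2  (Se1 fixes effort; stroke away)
β1 stroke at J2  (1-jn J2 has f-setter on 2)
β0 stroke at J1  (GY GY1: same side as bond 1)
β3 stroke at I1  (J1 effort already set via bond 0)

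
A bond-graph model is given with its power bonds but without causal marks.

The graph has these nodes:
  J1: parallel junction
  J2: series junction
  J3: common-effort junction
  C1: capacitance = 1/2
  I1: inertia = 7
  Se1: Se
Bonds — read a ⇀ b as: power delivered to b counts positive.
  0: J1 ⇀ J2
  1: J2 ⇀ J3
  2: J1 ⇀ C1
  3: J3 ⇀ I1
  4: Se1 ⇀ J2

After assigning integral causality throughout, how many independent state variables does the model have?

β4 |J2  (Se1: effort source, stroke at far end)
β2 |J1  (C1 integral (e out))
β0 |J2  (common-e at J1 fixed by 2)
β1 |J3  (J2: last free bond brings flow in)
β3 |I1  (J3: bond 1 brought effort, rest push out)

2  (C1, I1 all integral)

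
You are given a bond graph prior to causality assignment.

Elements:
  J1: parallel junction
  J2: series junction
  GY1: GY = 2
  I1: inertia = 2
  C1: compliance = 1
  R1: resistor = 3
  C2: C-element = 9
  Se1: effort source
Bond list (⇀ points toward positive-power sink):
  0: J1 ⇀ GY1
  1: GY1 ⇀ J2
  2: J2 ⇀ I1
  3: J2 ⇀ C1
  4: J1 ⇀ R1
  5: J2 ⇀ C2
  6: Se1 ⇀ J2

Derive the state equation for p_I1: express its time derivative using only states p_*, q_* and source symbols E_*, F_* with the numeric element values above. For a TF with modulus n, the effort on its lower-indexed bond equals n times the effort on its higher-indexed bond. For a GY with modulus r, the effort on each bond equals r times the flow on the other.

#6 |J2  (source Se1 imposes e)
#2 |I1  (I1 integral (f out))
#1 |J2  (J2 flow already set via bond 2)
#3 |J2  (common-f at J2 fixed by 2)
#5 |J2  (common-f at J2 fixed by 2)
#0 |J1  (GY1: gyrator matches bond 1)
#4 |R1  (J1 effort already set via bond 0)

dp_I1/dt = E_Se1 - 2*p_I1/3 - q_C1 - q_C2/9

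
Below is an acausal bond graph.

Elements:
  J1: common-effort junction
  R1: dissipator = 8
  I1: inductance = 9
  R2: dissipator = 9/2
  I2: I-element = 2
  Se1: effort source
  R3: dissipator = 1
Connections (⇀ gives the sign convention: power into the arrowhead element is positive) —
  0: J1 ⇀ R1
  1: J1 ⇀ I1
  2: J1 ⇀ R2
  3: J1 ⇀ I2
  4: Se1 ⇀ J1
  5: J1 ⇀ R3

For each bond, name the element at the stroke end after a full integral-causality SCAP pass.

bond 4 stroke at J1  (Se1: effort source, stroke at far end)
bond 0 stroke at R1  (0-jn J1 has e-setter on 4)
bond 1 stroke at I1  (J1: bond 4 brought effort, rest push out)
bond 2 stroke at R2  (0-jn J1 has e-setter on 4)
bond 3 stroke at I2  (J1 effort already set via bond 4)
bond 5 stroke at R3  (J1 effort already set via bond 4)

b0 stroke→R1
b1 stroke→I1
b2 stroke→R2
b3 stroke→I2
b4 stroke→J1
b5 stroke→R3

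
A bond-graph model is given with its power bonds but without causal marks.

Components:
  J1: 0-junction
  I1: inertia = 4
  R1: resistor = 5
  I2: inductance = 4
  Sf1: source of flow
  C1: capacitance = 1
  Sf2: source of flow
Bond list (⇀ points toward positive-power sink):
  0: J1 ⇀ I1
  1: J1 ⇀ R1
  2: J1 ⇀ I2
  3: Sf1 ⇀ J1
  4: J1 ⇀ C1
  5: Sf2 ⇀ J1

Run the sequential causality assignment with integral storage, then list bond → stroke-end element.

bond 0 stroke→I1
bond 1 stroke→R1
bond 2 stroke→I2
bond 3 stroke→Sf1
bond 4 stroke→J1
bond 5 stroke→Sf2

β3 stroke at Sf1  (source Sf1 imposes f)
β5 stroke at Sf2  (Sf2: flow source, stroke at near end)
β0 stroke at I1  (I1 integral (f out))
β2 stroke at I2  (I2 integral (f out))
β4 stroke at J1  (C1 integral (e out))
β1 stroke at R1  (0-jn J1 has e-setter on 4)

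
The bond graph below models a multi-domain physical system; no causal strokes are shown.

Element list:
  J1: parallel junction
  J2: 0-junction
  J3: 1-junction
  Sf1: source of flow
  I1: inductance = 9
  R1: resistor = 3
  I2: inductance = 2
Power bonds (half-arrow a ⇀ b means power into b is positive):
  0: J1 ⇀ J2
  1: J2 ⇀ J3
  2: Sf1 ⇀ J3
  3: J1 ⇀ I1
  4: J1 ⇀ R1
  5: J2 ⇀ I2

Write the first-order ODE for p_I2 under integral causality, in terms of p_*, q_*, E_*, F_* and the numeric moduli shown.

dp_I2/dt = -3*F_Sf1 - p_I1/3 - 3*p_I2/2

β2 →Sf1  (Sf1 (Sf) sets flow on bond)
β1 →J3  (1-jn J3 has f-setter on 2)
β3 →I1  (I1: I, integral causality)
β5 →I2  (prefer integral on I2)
β0 →J2  (only one effort-in slot at J2)
β4 →J1  (only one effort-in slot at J1)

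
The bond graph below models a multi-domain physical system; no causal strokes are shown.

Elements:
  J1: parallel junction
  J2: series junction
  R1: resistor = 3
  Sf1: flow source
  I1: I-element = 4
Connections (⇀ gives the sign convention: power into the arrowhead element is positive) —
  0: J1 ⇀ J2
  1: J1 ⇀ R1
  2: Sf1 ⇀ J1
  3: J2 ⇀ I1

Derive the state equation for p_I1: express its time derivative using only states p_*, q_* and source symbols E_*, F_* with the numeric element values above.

dp_I1/dt = 3*F_Sf1 - 3*p_I1/4

b2 →Sf1  (source Sf1 imposes f)
b3 →I1  (prefer integral on I1)
b0 →J2  (1-jn J2 has f-setter on 3)
b1 →J1  (only one effort-in slot at J1)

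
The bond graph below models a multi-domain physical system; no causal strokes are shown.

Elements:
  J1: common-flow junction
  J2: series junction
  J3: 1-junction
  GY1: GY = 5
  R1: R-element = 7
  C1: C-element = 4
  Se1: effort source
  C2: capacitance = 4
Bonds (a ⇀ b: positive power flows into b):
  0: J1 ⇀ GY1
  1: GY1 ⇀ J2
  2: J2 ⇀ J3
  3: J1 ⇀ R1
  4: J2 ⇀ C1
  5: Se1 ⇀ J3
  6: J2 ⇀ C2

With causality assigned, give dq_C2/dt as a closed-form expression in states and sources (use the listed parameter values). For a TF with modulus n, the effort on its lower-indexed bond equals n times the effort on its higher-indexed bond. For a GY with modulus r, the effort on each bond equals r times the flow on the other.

dq_C2/dt = 7*E_Se1/25 - 7*q_C1/100 - 7*q_C2/100

#5 |J3  (Se1 (Se) sets effort on bond)
#2 |J2  (only one flow-in slot at J3)
#4 |J2  (C1: C, integral causality)
#6 |J2  (prefer integral on C2)
#1 |GY1  (only one flow-in slot at J2)
#0 |GY1  (GY GY1: same side as bond 1)
#3 |J1  (1-jn J1 has f-setter on 0)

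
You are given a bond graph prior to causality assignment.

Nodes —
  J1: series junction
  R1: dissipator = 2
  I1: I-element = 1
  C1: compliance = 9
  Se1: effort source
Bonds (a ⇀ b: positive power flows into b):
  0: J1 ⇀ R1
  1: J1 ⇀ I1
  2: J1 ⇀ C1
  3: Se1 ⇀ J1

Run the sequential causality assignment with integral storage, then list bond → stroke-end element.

b3 →J1  (Se1 fixes effort; stroke away)
b1 →I1  (I1: I, integral causality)
b0 →J1  (common-f at J1 fixed by 1)
b2 →J1  (1-jn J1 has f-setter on 1)

bond 0 |J1
bond 1 |I1
bond 2 |J1
bond 3 |J1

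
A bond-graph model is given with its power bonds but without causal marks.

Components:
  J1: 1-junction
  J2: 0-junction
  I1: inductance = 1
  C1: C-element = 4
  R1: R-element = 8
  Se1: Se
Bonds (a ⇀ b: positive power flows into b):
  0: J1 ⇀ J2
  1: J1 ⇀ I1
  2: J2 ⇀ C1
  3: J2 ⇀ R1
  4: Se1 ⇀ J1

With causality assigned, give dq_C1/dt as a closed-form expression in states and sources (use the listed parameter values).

#4 →J1  (Se1: effort source, stroke at far end)
#1 →I1  (I1 integral (f out))
#0 →J1  (1-jn J1 has f-setter on 1)
#2 →J2  (C1: C, integral causality)
#3 →R1  (J2: bond 2 brought effort, rest push out)

dq_C1/dt = p_I1 - q_C1/32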